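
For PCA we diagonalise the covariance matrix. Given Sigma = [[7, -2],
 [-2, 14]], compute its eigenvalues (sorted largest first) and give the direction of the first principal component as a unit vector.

Step 1 — characteristic polynomial of 2×2 Sigma:
  det(Sigma - λI) = λ² - trace · λ + det = 0.
  trace = 7 + 14 = 21, det = 7·14 - (-2)² = 94.
Step 2 — discriminant:
  Δ = trace² - 4·det = 441 - 376 = 65.
Step 3 — eigenvalues:
  λ = (trace ± √Δ)/2 = (21 ± 8.0623)/2,
  λ_1 = 14.5311,  λ_2 = 6.4689.

Step 4 — unit eigenvector for λ_1: solve (Sigma - λ_1 I)v = 0. First row:
  (7 - 14.5311)·v_x + (-2)·v_y = 0, i.e. (-7.5311)·v_x + (-2)·v_y = 0,
  so v ∝ (b, λ_1 - a) = (-2, 7.5311); multiply by -1 so the first entry is positive: u = (2, -7.5311).
  ||u|| = √((2)² + (-7.5311)²) = √(60.7179) ≈ 7.7922,
  v_1 = u/||u|| ≈ (0.2567, -0.9665) (||v_1|| = 1).

λ_1 = 14.5311,  λ_2 = 6.4689;  v_1 ≈ (0.2567, -0.9665)


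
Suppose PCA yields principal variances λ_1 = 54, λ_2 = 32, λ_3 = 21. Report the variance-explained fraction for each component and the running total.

Step 1 — total variance = trace(Sigma) = Σ λ_i = 54 + 32 + 21 = 107.

Step 2 — fraction explained by component i = λ_i / Σ λ:
  PC1: 54/107 = 0.5047
  PC2: 32/107 = 0.2991
  PC3: 21/107 = 0.1963

Step 3 — cumulative fraction after k components = (λ_1 + ... + λ_k) / Σ λ:
  k = 1: 54/107 = 0.5047
  k = 2: (54 + 32)/107 = 86/107 = 0.8037
  k = 3: (54 + 32 + 21)/107 = 107/107 = 1

Summary (fraction, with percent):

explained: PC1 0.5047 (50.47%), PC2 0.2991 (29.91%), PC3 0.1963 (19.63%);  cumulative: 0.5047, 0.8037, 1


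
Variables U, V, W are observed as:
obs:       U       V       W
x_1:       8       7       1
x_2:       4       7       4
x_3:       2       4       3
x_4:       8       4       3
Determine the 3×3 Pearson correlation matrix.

Step 1 — column means:
  mean(U) = (8 + 4 + 2 + 8) / 4 = 22/4 = 5.5
  mean(V) = (7 + 7 + 4 + 4) / 4 = 22/4 = 5.5
  mean(W) = (1 + 4 + 3 + 3) / 4 = 11/4 = 2.75

Step 2 — sample variances and covariances s[i,j] = (1/(n-1)) · Σ_k (x_{k,i} - mean_i) · (x_{k,j} - mean_j), with n-1 = 3:
  s[U,U] = ((2.5)·(2.5) + (-1.5)·(-1.5) + (-3.5)·(-3.5) + (2.5)·(2.5)) / 3 = 27/3 = 9
  s[U,V] = ((2.5)·(1.5) + (-1.5)·(1.5) + (-3.5)·(-1.5) + (2.5)·(-1.5)) / 3 = 3/3 = 1
  s[U,W] = ((2.5)·(-1.75) + (-1.5)·(1.25) + (-3.5)·(0.25) + (2.5)·(0.25)) / 3 = -6.5/3 = -2.1667
  s[V,V] = ((1.5)·(1.5) + (1.5)·(1.5) + (-1.5)·(-1.5) + (-1.5)·(-1.5)) / 3 = 9/3 = 3
  s[V,W] = ((1.5)·(-1.75) + (1.5)·(1.25) + (-1.5)·(0.25) + (-1.5)·(0.25)) / 3 = -1.5/3 = -0.5
  s[W,W] = ((-1.75)·(-1.75) + (1.25)·(1.25) + (0.25)·(0.25) + (0.25)·(0.25)) / 3 = 4.75/3 = 1.5833
  Sample standard deviations s_i = √(s[i,i]):
  s(U) = √(9) = 3
  s(V) = √(3) = 1.7321
  s(W) = √(1.5833) = 1.2583

Step 3 — r_{ij} = s_{ij} / (s_i · s_j):
  r[U,U] = 1 (diagonal).
  r[U,V] = 1 / (3 · 1.7321) = 1 / 5.1962 = 0.1925
  r[U,W] = -2.1667 / (3 · 1.2583) = -2.1667 / 3.7749 = -0.574
  r[V,V] = 1 (diagonal).
  r[V,W] = -0.5 / (1.7321 · 1.2583) = -0.5 / 2.1794 = -0.2294
  r[W,W] = 1 (diagonal).

R is symmetric with unit diagonal. Assembling:

R = [[1, 0.1925, -0.574],
 [0.1925, 1, -0.2294],
 [-0.574, -0.2294, 1]]


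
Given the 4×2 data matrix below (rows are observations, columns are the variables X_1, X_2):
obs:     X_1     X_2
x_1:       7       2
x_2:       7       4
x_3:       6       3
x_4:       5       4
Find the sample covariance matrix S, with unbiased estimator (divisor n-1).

Step 1 — column means:
  mean(X_1) = (7 + 7 + 6 + 5) / 4 = 25/4 = 6.25
  mean(X_2) = (2 + 4 + 3 + 4) / 4 = 13/4 = 3.25

Step 2 — sample covariance S[i,j] = (1/(n-1)) · Σ_k (x_{k,i} - mean_i) · (x_{k,j} - mean_j), with n-1 = 3.
  S[X_1,X_1] = ((0.75)·(0.75) + (0.75)·(0.75) + (-0.25)·(-0.25) + (-1.25)·(-1.25)) / 3 = 2.75/3 = 0.9167
  S[X_1,X_2] = ((0.75)·(-1.25) + (0.75)·(0.75) + (-0.25)·(-0.25) + (-1.25)·(0.75)) / 3 = -1.25/3 = -0.4167
  S[X_2,X_2] = ((-1.25)·(-1.25) + (0.75)·(0.75) + (-0.25)·(-0.25) + (0.75)·(0.75)) / 3 = 2.75/3 = 0.9167

S is symmetric (S[j,i] = S[i,j]). Assembling:

S = [[0.9167, -0.4167],
 [-0.4167, 0.9167]]


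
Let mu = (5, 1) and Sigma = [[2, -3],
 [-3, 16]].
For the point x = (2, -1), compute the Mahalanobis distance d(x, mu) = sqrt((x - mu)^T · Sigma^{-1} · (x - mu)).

Step 1 — centre the observation: (x - mu) = (-3, -2).

Step 2 — invert Sigma. det(Sigma) = 2·16 - (-3)² = 23.
  Sigma^{-1} = (1/det) · [[d, -b], [-b, a]] = [[0.6957, 0.1304],
 [0.1304, 0.087]].

Step 3 — form the quadratic (x - mu)^T · Sigma^{-1} · (x - mu):
  Sigma^{-1} · (x - mu) = (-2.3478, -0.5652).
  (x - mu)^T · [Sigma^{-1} · (x - mu)] = (-3)·(-2.3478) + (-2)·(-0.5652) = 8.1739.

Step 4 — take square root: d = √(8.1739) ≈ 2.859.

d(x, mu) = √(8.1739) ≈ 2.859


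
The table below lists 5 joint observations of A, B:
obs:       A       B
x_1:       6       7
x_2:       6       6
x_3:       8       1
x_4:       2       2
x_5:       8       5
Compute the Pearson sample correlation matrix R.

Step 1 — column means:
  mean(A) = (6 + 6 + 8 + 2 + 8) / 5 = 30/5 = 6
  mean(B) = (7 + 6 + 1 + 2 + 5) / 5 = 21/5 = 4.2

Step 2 — sample variances and covariances s[i,j] = (1/(n-1)) · Σ_k (x_{k,i} - mean_i) · (x_{k,j} - mean_j), with n-1 = 4:
  s[A,A] = ((0)·(0) + (0)·(0) + (2)·(2) + (-4)·(-4) + (2)·(2)) / 4 = 24/4 = 6
  s[A,B] = ((0)·(2.8) + (0)·(1.8) + (2)·(-3.2) + (-4)·(-2.2) + (2)·(0.8)) / 4 = 4/4 = 1
  s[B,B] = ((2.8)·(2.8) + (1.8)·(1.8) + (-3.2)·(-3.2) + (-2.2)·(-2.2) + (0.8)·(0.8)) / 4 = 26.8/4 = 6.7
  Sample standard deviations s_i = √(s[i,i]):
  s(A) = √(6) = 2.4495
  s(B) = √(6.7) = 2.5884

Step 3 — r_{ij} = s_{ij} / (s_i · s_j):
  r[A,A] = 1 (diagonal).
  r[A,B] = 1 / (2.4495 · 2.5884) = 1 / 6.3403 = 0.1577
  r[B,B] = 1 (diagonal).

R is symmetric with unit diagonal. Assembling:

R = [[1, 0.1577],
 [0.1577, 1]]


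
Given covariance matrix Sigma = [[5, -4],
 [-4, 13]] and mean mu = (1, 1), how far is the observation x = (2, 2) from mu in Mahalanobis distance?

Step 1 — centre the observation: (x - mu) = (1, 1).

Step 2 — invert Sigma. det(Sigma) = 5·13 - (-4)² = 49.
  Sigma^{-1} = (1/det) · [[d, -b], [-b, a]] = [[0.2653, 0.0816],
 [0.0816, 0.102]].

Step 3 — form the quadratic (x - mu)^T · Sigma^{-1} · (x - mu):
  Sigma^{-1} · (x - mu) = (0.3469, 0.1837).
  (x - mu)^T · [Sigma^{-1} · (x - mu)] = (1)·(0.3469) + (1)·(0.1837) = 0.5306.

Step 4 — take square root: d = √(0.5306) ≈ 0.7284.

d(x, mu) = √(0.5306) ≈ 0.7284


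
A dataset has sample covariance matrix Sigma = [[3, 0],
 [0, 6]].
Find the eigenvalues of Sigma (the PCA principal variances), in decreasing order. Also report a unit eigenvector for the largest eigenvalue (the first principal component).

Step 1 — characteristic polynomial of 2×2 Sigma:
  det(Sigma - λI) = λ² - trace · λ + det = 0.
  trace = 3 + 6 = 9, det = 3·6 - (0)² = 18.
Step 2 — discriminant:
  Δ = trace² - 4·det = 81 - 72 = 9.
Step 3 — eigenvalues:
  λ = (trace ± √Δ)/2 = (9 ± 3)/2,
  λ_1 = 6,  λ_2 = 3.

Step 4 — unit eigenvector for λ_1: Sigma is diagonal, so its eigenvectors are the coordinate axes. λ_1 = 6 is the diagonal entry on the second coordinate axis, hence
  v_1 = (0, 1) (||v_1|| = 1).

λ_1 = 6,  λ_2 = 3;  v_1 ≈ (0, 1)


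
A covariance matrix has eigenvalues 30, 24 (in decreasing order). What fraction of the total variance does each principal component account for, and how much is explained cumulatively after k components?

Step 1 — total variance = trace(Sigma) = Σ λ_i = 30 + 24 = 54.

Step 2 — fraction explained by component i = λ_i / Σ λ:
  PC1: 30/54 = 0.5556
  PC2: 24/54 = 0.4444

Step 3 — cumulative fraction after k components = (λ_1 + ... + λ_k) / Σ λ:
  k = 1: 30/54 = 0.5556
  k = 2: (30 + 24)/54 = 54/54 = 1

Summary (fraction, with percent):

explained: PC1 0.5556 (55.56%), PC2 0.4444 (44.44%);  cumulative: 0.5556, 1


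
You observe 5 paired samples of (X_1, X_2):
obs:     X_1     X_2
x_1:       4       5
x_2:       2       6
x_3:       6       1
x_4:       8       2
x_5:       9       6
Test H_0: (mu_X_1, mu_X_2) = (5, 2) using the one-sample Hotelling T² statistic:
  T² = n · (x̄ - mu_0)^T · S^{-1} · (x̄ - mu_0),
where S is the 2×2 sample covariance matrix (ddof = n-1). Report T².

Step 1 — sample mean vector:
  mean(X_1) = (4 + 2 + 6 + 8 + 9) / 5 = 29/5 = 5.8
  mean(X_2) = (5 + 6 + 1 + 2 + 6) / 5 = 20/5 = 4
  x̄ = (5.8, 4),  deviation x̄ - mu_0 = (5.8, 4) - (5, 2) = (0.8, 2).

Step 2 — sample covariance matrix, S[i,j] = (1/(n-1)) · Σ_k (x_{k,i} - mean_i) · (x_{k,j} - mean_j), divisor n-1 = 4:
  S[X_1,X_1] = ((-1.8)·(-1.8) + (-3.8)·(-3.8) + (0.2)·(0.2) + (2.2)·(2.2) + (3.2)·(3.2)) / 4 = 32.8/4 = 8.2
  S[X_1,X_2] = ((-1.8)·(1) + (-3.8)·(2) + (0.2)·(-3) + (2.2)·(-2) + (3.2)·(2)) / 4 = -8/4 = -2
  S[X_2,X_2] = ((1)·(1) + (2)·(2) + (-3)·(-3) + (-2)·(-2) + (2)·(2)) / 4 = 22/4 = 5.5
  S = [[8.2, -2],
 [-2, 5.5]].

Step 3 — invert S. det(S) = 8.2·5.5 - (-2)² = 41.1.
  S^{-1} = (1/det) · [[d, -b], [-b, a]] = [[0.1338, 0.0487],
 [0.0487, 0.1995]].

Step 4 — quadratic form (x̄ - mu_0)^T · S^{-1} · (x̄ - mu_0):
  S^{-1} · (x̄ - mu_0) = (0.2044, 0.438),
  (x̄ - mu_0)^T · [...] = (0.8)·(0.2044) + (2)·(0.438) = 1.0394.

Step 5 — scale by n: T² = 5 · 1.0394 = 5.1971.

T² ≈ 5.1971


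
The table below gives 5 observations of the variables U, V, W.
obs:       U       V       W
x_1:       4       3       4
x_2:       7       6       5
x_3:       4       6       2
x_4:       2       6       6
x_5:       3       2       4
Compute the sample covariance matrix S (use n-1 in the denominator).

Step 1 — column means:
  mean(U) = (4 + 7 + 4 + 2 + 3) / 5 = 20/5 = 4
  mean(V) = (3 + 6 + 6 + 6 + 2) / 5 = 23/5 = 4.6
  mean(W) = (4 + 5 + 2 + 6 + 4) / 5 = 21/5 = 4.2

Step 2 — sample covariance S[i,j] = (1/(n-1)) · Σ_k (x_{k,i} - mean_i) · (x_{k,j} - mean_j), with n-1 = 4.
  S[U,U] = ((0)·(0) + (3)·(3) + (0)·(0) + (-2)·(-2) + (-1)·(-1)) / 4 = 14/4 = 3.5
  S[U,V] = ((0)·(-1.6) + (3)·(1.4) + (0)·(1.4) + (-2)·(1.4) + (-1)·(-2.6)) / 4 = 4/4 = 1
  S[U,W] = ((0)·(-0.2) + (3)·(0.8) + (0)·(-2.2) + (-2)·(1.8) + (-1)·(-0.2)) / 4 = -1/4 = -0.25
  S[V,V] = ((-1.6)·(-1.6) + (1.4)·(1.4) + (1.4)·(1.4) + (1.4)·(1.4) + (-2.6)·(-2.6)) / 4 = 15.2/4 = 3.8
  S[V,W] = ((-1.6)·(-0.2) + (1.4)·(0.8) + (1.4)·(-2.2) + (1.4)·(1.8) + (-2.6)·(-0.2)) / 4 = 1.4/4 = 0.35
  S[W,W] = ((-0.2)·(-0.2) + (0.8)·(0.8) + (-2.2)·(-2.2) + (1.8)·(1.8) + (-0.2)·(-0.2)) / 4 = 8.8/4 = 2.2

S is symmetric (S[j,i] = S[i,j]). Assembling:

S = [[3.5, 1, -0.25],
 [1, 3.8, 0.35],
 [-0.25, 0.35, 2.2]]


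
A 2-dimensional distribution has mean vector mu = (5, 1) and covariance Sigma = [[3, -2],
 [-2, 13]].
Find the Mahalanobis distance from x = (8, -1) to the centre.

Step 1 — centre the observation: (x - mu) = (3, -2).

Step 2 — invert Sigma. det(Sigma) = 3·13 - (-2)² = 35.
  Sigma^{-1} = (1/det) · [[d, -b], [-b, a]] = [[0.3714, 0.0571],
 [0.0571, 0.0857]].

Step 3 — form the quadratic (x - mu)^T · Sigma^{-1} · (x - mu):
  Sigma^{-1} · (x - mu) = (1, 0).
  (x - mu)^T · [Sigma^{-1} · (x - mu)] = (3)·(1) + (-2)·(0) = 3.

Step 4 — take square root: d = √(3) ≈ 1.7321.

d(x, mu) = √(3) ≈ 1.7321


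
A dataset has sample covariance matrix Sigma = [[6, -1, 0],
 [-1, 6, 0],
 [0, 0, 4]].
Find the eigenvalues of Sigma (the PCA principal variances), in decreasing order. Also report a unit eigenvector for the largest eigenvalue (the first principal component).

Step 1 — characteristic polynomial p(λ) = det(λI - Sigma) = λ³ - tr·λ² + c_1·λ - det, where tr = trace, c_1 = sum of the principal 2×2 minors, det = det(Sigma):
  tr = 6 + 6 + 4 = 16,
  c_1 = (6·6 - (-1)²) + (6·4 - (0)²) + (6·4 - (0)²) = 35 + 24 + 24 = 83,
  det = 6·(6·4 - (0)²) - (-1)·((-1)·4 - (0)·(0)) + (0)·((-1)·(0) - 6·(0)) = 6·(24) - (-1)·(-4) + (0)·(0) = 140.
  So p(λ) = λ³ - 16λ² + 83λ - 140.
Step 2 — look for an integer root (rational root theorem: any rational root is an integer divisor of 140). Testing λ = 4:
  p(4) = 64 - 256 + 332 - 140 = 0  ✓
  Dividing out (λ - 4): p(λ) = (λ - 4)(λ² - 12λ + 35).
Step 3 — remaining eigenvalues from the quadratic λ² - 12λ + 35 = 0:
  Δ = 12² - 4·35 = 144 - 140 = 4,  λ = (12 ± √4)/2 = (12 ± 2)/2 = 7 or 5.
  Sorted: λ_1 = 7,  λ_2 = 5,  λ_3 = 4  (check: sum = 16 = tr ✓).

Step 4 — unit eigenvector for λ_1 = 7: v spans the null space of (Sigma - λ_1 I), whose rows are
  r_1 = (-1, -1, 0),  r_2 = (-1, -1, 0),  r_3 = (0, 0, -3).
  v is orthogonal to every row, so take v ∝ r_1 × r_3 = ((-1)·(-3) - (0)·(0), (0)·(0) - (-1)·(-3), (-1)·(0) - (-1)·(0)) = (3, -3, 0).
  Rescale (divide by 3): u = (1, -1, 0).
  ||u|| = √((1)² + (-1)² + (0)²) = √(2) ≈ 1.4142,  v_1 = u/||u|| ≈ (0.7071, -0.7071, 0) (||v_1|| = 1).

λ_1 = 7,  λ_2 = 5,  λ_3 = 4;  v_1 ≈ (0.7071, -0.7071, 0)


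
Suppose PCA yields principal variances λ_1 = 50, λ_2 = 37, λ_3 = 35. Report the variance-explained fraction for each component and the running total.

Step 1 — total variance = trace(Sigma) = Σ λ_i = 50 + 37 + 35 = 122.

Step 2 — fraction explained by component i = λ_i / Σ λ:
  PC1: 50/122 = 0.4098
  PC2: 37/122 = 0.3033
  PC3: 35/122 = 0.2869

Step 3 — cumulative fraction after k components = (λ_1 + ... + λ_k) / Σ λ:
  k = 1: 50/122 = 0.4098
  k = 2: (50 + 37)/122 = 87/122 = 0.7131
  k = 3: (50 + 37 + 35)/122 = 122/122 = 1

Summary (fraction, with percent):

explained: PC1 0.4098 (40.98%), PC2 0.3033 (30.33%), PC3 0.2869 (28.69%);  cumulative: 0.4098, 0.7131, 1


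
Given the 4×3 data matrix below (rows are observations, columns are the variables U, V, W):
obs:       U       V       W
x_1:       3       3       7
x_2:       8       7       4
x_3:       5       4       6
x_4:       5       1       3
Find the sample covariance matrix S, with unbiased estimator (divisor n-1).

Step 1 — column means:
  mean(U) = (3 + 8 + 5 + 5) / 4 = 21/4 = 5.25
  mean(V) = (3 + 7 + 4 + 1) / 4 = 15/4 = 3.75
  mean(W) = (7 + 4 + 6 + 3) / 4 = 20/4 = 5

Step 2 — sample covariance S[i,j] = (1/(n-1)) · Σ_k (x_{k,i} - mean_i) · (x_{k,j} - mean_j), with n-1 = 3.
  S[U,U] = ((-2.25)·(-2.25) + (2.75)·(2.75) + (-0.25)·(-0.25) + (-0.25)·(-0.25)) / 3 = 12.75/3 = 4.25
  S[U,V] = ((-2.25)·(-0.75) + (2.75)·(3.25) + (-0.25)·(0.25) + (-0.25)·(-2.75)) / 3 = 11.25/3 = 3.75
  S[U,W] = ((-2.25)·(2) + (2.75)·(-1) + (-0.25)·(1) + (-0.25)·(-2)) / 3 = -7/3 = -2.3333
  S[V,V] = ((-0.75)·(-0.75) + (3.25)·(3.25) + (0.25)·(0.25) + (-2.75)·(-2.75)) / 3 = 18.75/3 = 6.25
  S[V,W] = ((-0.75)·(2) + (3.25)·(-1) + (0.25)·(1) + (-2.75)·(-2)) / 3 = 1/3 = 0.3333
  S[W,W] = ((2)·(2) + (-1)·(-1) + (1)·(1) + (-2)·(-2)) / 3 = 10/3 = 3.3333

S is symmetric (S[j,i] = S[i,j]). Assembling:

S = [[4.25, 3.75, -2.3333],
 [3.75, 6.25, 0.3333],
 [-2.3333, 0.3333, 3.3333]]


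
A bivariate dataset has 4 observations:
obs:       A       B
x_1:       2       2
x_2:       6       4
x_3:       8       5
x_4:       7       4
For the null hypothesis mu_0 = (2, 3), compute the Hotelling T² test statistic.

Step 1 — sample mean vector:
  mean(A) = (2 + 6 + 8 + 7) / 4 = 23/4 = 5.75
  mean(B) = (2 + 4 + 5 + 4) / 4 = 15/4 = 3.75
  x̄ = (5.75, 3.75),  deviation x̄ - mu_0 = (5.75, 3.75) - (2, 3) = (3.75, 0.75).

Step 2 — sample covariance matrix, S[i,j] = (1/(n-1)) · Σ_k (x_{k,i} - mean_i) · (x_{k,j} - mean_j), divisor n-1 = 3:
  S[A,A] = ((-3.75)·(-3.75) + (0.25)·(0.25) + (2.25)·(2.25) + (1.25)·(1.25)) / 3 = 20.75/3 = 6.9167
  S[A,B] = ((-3.75)·(-1.75) + (0.25)·(0.25) + (2.25)·(1.25) + (1.25)·(0.25)) / 3 = 9.75/3 = 3.25
  S[B,B] = ((-1.75)·(-1.75) + (0.25)·(0.25) + (1.25)·(1.25) + (0.25)·(0.25)) / 3 = 4.75/3 = 1.5833
  S = [[6.9167, 3.25],
 [3.25, 1.5833]].

Step 3 — invert S. det(S) = 6.9167·1.5833 - (3.25)² = 0.3889.
  S^{-1} = (1/det) · [[d, -b], [-b, a]] = [[4.0714, -8.3571],
 [-8.3571, 17.7857]].

Step 4 — quadratic form (x̄ - mu_0)^T · S^{-1} · (x̄ - mu_0):
  S^{-1} · (x̄ - mu_0) = (9, -18),
  (x̄ - mu_0)^T · [...] = (3.75)·(9) + (0.75)·(-18) = 20.25.

Step 5 — scale by n: T² = 4 · 20.25 = 81.

T² ≈ 81


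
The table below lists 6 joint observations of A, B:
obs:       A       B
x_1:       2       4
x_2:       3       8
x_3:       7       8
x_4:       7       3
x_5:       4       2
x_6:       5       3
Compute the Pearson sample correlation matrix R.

Step 1 — column means:
  mean(A) = (2 + 3 + 7 + 7 + 4 + 5) / 6 = 28/6 = 4.6667
  mean(B) = (4 + 8 + 8 + 3 + 2 + 3) / 6 = 28/6 = 4.6667

Step 2 — sample variances and covariances s[i,j] = (1/(n-1)) · Σ_k (x_{k,i} - mean_i) · (x_{k,j} - mean_j), with n-1 = 5:
  s[A,A] = ((-2.6667)·(-2.6667) + (-1.6667)·(-1.6667) + (2.3333)·(2.3333) + (2.3333)·(2.3333) + (-0.6667)·(-0.6667) + (0.3333)·(0.3333)) / 5 = 21.3333/5 = 4.2667
  s[A,B] = ((-2.6667)·(-0.6667) + (-1.6667)·(3.3333) + (2.3333)·(3.3333) + (2.3333)·(-1.6667) + (-0.6667)·(-2.6667) + (0.3333)·(-1.6667)) / 5 = 1.3333/5 = 0.2667
  s[B,B] = ((-0.6667)·(-0.6667) + (3.3333)·(3.3333) + (3.3333)·(3.3333) + (-1.6667)·(-1.6667) + (-2.6667)·(-2.6667) + (-1.6667)·(-1.6667)) / 5 = 35.3333/5 = 7.0667
  Sample standard deviations s_i = √(s[i,i]):
  s(A) = √(4.2667) = 2.0656
  s(B) = √(7.0667) = 2.6583

Step 3 — r_{ij} = s_{ij} / (s_i · s_j):
  r[A,A] = 1 (diagonal).
  r[A,B] = 0.2667 / (2.0656 · 2.6583) = 0.2667 / 5.491 = 0.0486
  r[B,B] = 1 (diagonal).

R is symmetric with unit diagonal. Assembling:

R = [[1, 0.0486],
 [0.0486, 1]]


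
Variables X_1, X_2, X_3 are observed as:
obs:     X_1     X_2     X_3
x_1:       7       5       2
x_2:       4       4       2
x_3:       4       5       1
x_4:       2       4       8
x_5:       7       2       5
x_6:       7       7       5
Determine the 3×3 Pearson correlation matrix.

Step 1 — column means:
  mean(X_1) = (7 + 4 + 4 + 2 + 7 + 7) / 6 = 31/6 = 5.1667
  mean(X_2) = (5 + 4 + 5 + 4 + 2 + 7) / 6 = 27/6 = 4.5
  mean(X_3) = (2 + 2 + 1 + 8 + 5 + 5) / 6 = 23/6 = 3.8333

Step 2 — sample variances and covariances s[i,j] = (1/(n-1)) · Σ_k (x_{k,i} - mean_i) · (x_{k,j} - mean_j), with n-1 = 5:
  s[X_1,X_1] = ((1.8333)·(1.8333) + (-1.1667)·(-1.1667) + (-1.1667)·(-1.1667) + (-3.1667)·(-3.1667) + (1.8333)·(1.8333) + (1.8333)·(1.8333)) / 5 = 22.8333/5 = 4.5667
  s[X_1,X_2] = ((1.8333)·(0.5) + (-1.1667)·(-0.5) + (-1.1667)·(0.5) + (-3.1667)·(-0.5) + (1.8333)·(-2.5) + (1.8333)·(2.5)) / 5 = 2.5/5 = 0.5
  s[X_1,X_3] = ((1.8333)·(-1.8333) + (-1.1667)·(-1.8333) + (-1.1667)·(-2.8333) + (-3.1667)·(4.1667) + (1.8333)·(1.1667) + (1.8333)·(1.1667)) / 5 = -6.8333/5 = -1.3667
  s[X_2,X_2] = ((0.5)·(0.5) + (-0.5)·(-0.5) + (0.5)·(0.5) + (-0.5)·(-0.5) + (-2.5)·(-2.5) + (2.5)·(2.5)) / 5 = 13.5/5 = 2.7
  s[X_2,X_3] = ((0.5)·(-1.8333) + (-0.5)·(-1.8333) + (0.5)·(-2.8333) + (-0.5)·(4.1667) + (-2.5)·(1.1667) + (2.5)·(1.1667)) / 5 = -3.5/5 = -0.7
  s[X_3,X_3] = ((-1.8333)·(-1.8333) + (-1.8333)·(-1.8333) + (-2.8333)·(-2.8333) + (4.1667)·(4.1667) + (1.1667)·(1.1667) + (1.1667)·(1.1667)) / 5 = 34.8333/5 = 6.9667
  Sample standard deviations s_i = √(s[i,i]):
  s(X_1) = √(4.5667) = 2.137
  s(X_2) = √(2.7) = 1.6432
  s(X_3) = √(6.9667) = 2.6394

Step 3 — r_{ij} = s_{ij} / (s_i · s_j):
  r[X_1,X_1] = 1 (diagonal).
  r[X_1,X_2] = 0.5 / (2.137 · 1.6432) = 0.5 / 3.5114 = 0.1424
  r[X_1,X_3] = -1.3667 / (2.137 · 2.6394) = -1.3667 / 5.6404 = -0.2423
  r[X_2,X_2] = 1 (diagonal).
  r[X_2,X_3] = -0.7 / (1.6432 · 2.6394) = -0.7 / 4.337 = -0.1614
  r[X_3,X_3] = 1 (diagonal).

R is symmetric with unit diagonal. Assembling:

R = [[1, 0.1424, -0.2423],
 [0.1424, 1, -0.1614],
 [-0.2423, -0.1614, 1]]


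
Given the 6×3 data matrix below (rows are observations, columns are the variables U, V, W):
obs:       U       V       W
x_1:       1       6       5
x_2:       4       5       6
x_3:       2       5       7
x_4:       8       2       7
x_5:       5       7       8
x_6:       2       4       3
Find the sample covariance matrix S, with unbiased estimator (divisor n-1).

Step 1 — column means:
  mean(U) = (1 + 4 + 2 + 8 + 5 + 2) / 6 = 22/6 = 3.6667
  mean(V) = (6 + 5 + 5 + 2 + 7 + 4) / 6 = 29/6 = 4.8333
  mean(W) = (5 + 6 + 7 + 7 + 8 + 3) / 6 = 36/6 = 6

Step 2 — sample covariance S[i,j] = (1/(n-1)) · Σ_k (x_{k,i} - mean_i) · (x_{k,j} - mean_j), with n-1 = 5.
  S[U,U] = ((-2.6667)·(-2.6667) + (0.3333)·(0.3333) + (-1.6667)·(-1.6667) + (4.3333)·(4.3333) + (1.3333)·(1.3333) + (-1.6667)·(-1.6667)) / 5 = 33.3333/5 = 6.6667
  S[U,V] = ((-2.6667)·(1.1667) + (0.3333)·(0.1667) + (-1.6667)·(0.1667) + (4.3333)·(-2.8333) + (1.3333)·(2.1667) + (-1.6667)·(-0.8333)) / 5 = -11.3333/5 = -2.2667
  S[U,W] = ((-2.6667)·(-1) + (0.3333)·(0) + (-1.6667)·(1) + (4.3333)·(1) + (1.3333)·(2) + (-1.6667)·(-3)) / 5 = 13/5 = 2.6
  S[V,V] = ((1.1667)·(1.1667) + (0.1667)·(0.1667) + (0.1667)·(0.1667) + (-2.8333)·(-2.8333) + (2.1667)·(2.1667) + (-0.8333)·(-0.8333)) / 5 = 14.8333/5 = 2.9667
  S[V,W] = ((1.1667)·(-1) + (0.1667)·(0) + (0.1667)·(1) + (-2.8333)·(1) + (2.1667)·(2) + (-0.8333)·(-3)) / 5 = 3/5 = 0.6
  S[W,W] = ((-1)·(-1) + (0)·(0) + (1)·(1) + (1)·(1) + (2)·(2) + (-3)·(-3)) / 5 = 16/5 = 3.2

S is symmetric (S[j,i] = S[i,j]). Assembling:

S = [[6.6667, -2.2667, 2.6],
 [-2.2667, 2.9667, 0.6],
 [2.6, 0.6, 3.2]]


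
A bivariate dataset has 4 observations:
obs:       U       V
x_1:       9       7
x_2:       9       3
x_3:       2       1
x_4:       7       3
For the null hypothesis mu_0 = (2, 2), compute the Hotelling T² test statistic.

Step 1 — sample mean vector:
  mean(U) = (9 + 9 + 2 + 7) / 4 = 27/4 = 6.75
  mean(V) = (7 + 3 + 1 + 3) / 4 = 14/4 = 3.5
  x̄ = (6.75, 3.5),  deviation x̄ - mu_0 = (6.75, 3.5) - (2, 2) = (4.75, 1.5).

Step 2 — sample covariance matrix, S[i,j] = (1/(n-1)) · Σ_k (x_{k,i} - mean_i) · (x_{k,j} - mean_j), divisor n-1 = 3:
  S[U,U] = ((2.25)·(2.25) + (2.25)·(2.25) + (-4.75)·(-4.75) + (0.25)·(0.25)) / 3 = 32.75/3 = 10.9167
  S[U,V] = ((2.25)·(3.5) + (2.25)·(-0.5) + (-4.75)·(-2.5) + (0.25)·(-0.5)) / 3 = 18.5/3 = 6.1667
  S[V,V] = ((3.5)·(3.5) + (-0.5)·(-0.5) + (-2.5)·(-2.5) + (-0.5)·(-0.5)) / 3 = 19/3 = 6.3333
  S = [[10.9167, 6.1667],
 [6.1667, 6.3333]].

Step 3 — invert S. det(S) = 10.9167·6.3333 - (6.1667)² = 31.1111.
  S^{-1} = (1/det) · [[d, -b], [-b, a]] = [[0.2036, -0.1982],
 [-0.1982, 0.3509]].

Step 4 — quadratic form (x̄ - mu_0)^T · S^{-1} · (x̄ - mu_0):
  S^{-1} · (x̄ - mu_0) = (0.6696, -0.4152),
  (x̄ - mu_0)^T · [...] = (4.75)·(0.6696) + (1.5)·(-0.4152) = 2.558.

Step 5 — scale by n: T² = 4 · 2.558 = 10.2321.

T² ≈ 10.2321


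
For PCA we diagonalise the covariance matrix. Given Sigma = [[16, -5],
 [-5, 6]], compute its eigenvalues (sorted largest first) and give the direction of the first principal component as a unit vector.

Step 1 — characteristic polynomial of 2×2 Sigma:
  det(Sigma - λI) = λ² - trace · λ + det = 0.
  trace = 16 + 6 = 22, det = 16·6 - (-5)² = 71.
Step 2 — discriminant:
  Δ = trace² - 4·det = 484 - 284 = 200.
Step 3 — eigenvalues:
  λ = (trace ± √Δ)/2 = (22 ± 14.1421)/2,
  λ_1 = 18.0711,  λ_2 = 3.9289.

Step 4 — unit eigenvector for λ_1: solve (Sigma - λ_1 I)v = 0. First row:
  (16 - 18.0711)·v_x + (-5)·v_y = 0, i.e. (-2.0711)·v_x + (-5)·v_y = 0,
  so v ∝ (b, λ_1 - a) = (-5, 2.0711); multiply by -1 so the first entry is positive: u = (5, -2.0711).
  ||u|| = √((5)² + (-2.0711)²) = √(29.2893) ≈ 5.412,
  v_1 = u/||u|| ≈ (0.9239, -0.3827) (||v_1|| = 1).

λ_1 = 18.0711,  λ_2 = 3.9289;  v_1 ≈ (0.9239, -0.3827)


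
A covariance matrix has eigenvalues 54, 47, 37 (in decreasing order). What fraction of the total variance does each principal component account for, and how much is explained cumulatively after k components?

Step 1 — total variance = trace(Sigma) = Σ λ_i = 54 + 47 + 37 = 138.

Step 2 — fraction explained by component i = λ_i / Σ λ:
  PC1: 54/138 = 0.3913
  PC2: 47/138 = 0.3406
  PC3: 37/138 = 0.2681

Step 3 — cumulative fraction after k components = (λ_1 + ... + λ_k) / Σ λ:
  k = 1: 54/138 = 0.3913
  k = 2: (54 + 47)/138 = 101/138 = 0.7319
  k = 3: (54 + 47 + 37)/138 = 138/138 = 1

Summary (fraction, with percent):

explained: PC1 0.3913 (39.13%), PC2 0.3406 (34.06%), PC3 0.2681 (26.81%);  cumulative: 0.3913, 0.7319, 1


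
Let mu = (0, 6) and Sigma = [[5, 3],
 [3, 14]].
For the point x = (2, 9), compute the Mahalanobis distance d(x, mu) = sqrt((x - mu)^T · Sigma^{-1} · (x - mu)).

Step 1 — centre the observation: (x - mu) = (2, 3).

Step 2 — invert Sigma. det(Sigma) = 5·14 - (3)² = 61.
  Sigma^{-1} = (1/det) · [[d, -b], [-b, a]] = [[0.2295, -0.0492],
 [-0.0492, 0.082]].

Step 3 — form the quadratic (x - mu)^T · Sigma^{-1} · (x - mu):
  Sigma^{-1} · (x - mu) = (0.3115, 0.1475).
  (x - mu)^T · [Sigma^{-1} · (x - mu)] = (2)·(0.3115) + (3)·(0.1475) = 1.0656.

Step 4 — take square root: d = √(1.0656) ≈ 1.0323.

d(x, mu) = √(1.0656) ≈ 1.0323


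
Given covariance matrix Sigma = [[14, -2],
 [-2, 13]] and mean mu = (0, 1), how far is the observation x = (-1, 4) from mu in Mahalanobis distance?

Step 1 — centre the observation: (x - mu) = (-1, 3).

Step 2 — invert Sigma. det(Sigma) = 14·13 - (-2)² = 178.
  Sigma^{-1} = (1/det) · [[d, -b], [-b, a]] = [[0.073, 0.0112],
 [0.0112, 0.0787]].

Step 3 — form the quadratic (x - mu)^T · Sigma^{-1} · (x - mu):
  Sigma^{-1} · (x - mu) = (-0.0393, 0.2247).
  (x - mu)^T · [Sigma^{-1} · (x - mu)] = (-1)·(-0.0393) + (3)·(0.2247) = 0.7135.

Step 4 — take square root: d = √(0.7135) ≈ 0.8447.

d(x, mu) = √(0.7135) ≈ 0.8447


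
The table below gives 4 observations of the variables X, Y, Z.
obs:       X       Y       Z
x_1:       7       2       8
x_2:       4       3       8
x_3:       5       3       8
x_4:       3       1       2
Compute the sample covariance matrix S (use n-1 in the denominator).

Step 1 — column means:
  mean(X) = (7 + 4 + 5 + 3) / 4 = 19/4 = 4.75
  mean(Y) = (2 + 3 + 3 + 1) / 4 = 9/4 = 2.25
  mean(Z) = (8 + 8 + 8 + 2) / 4 = 26/4 = 6.5

Step 2 — sample covariance S[i,j] = (1/(n-1)) · Σ_k (x_{k,i} - mean_i) · (x_{k,j} - mean_j), with n-1 = 3.
  S[X,X] = ((2.25)·(2.25) + (-0.75)·(-0.75) + (0.25)·(0.25) + (-1.75)·(-1.75)) / 3 = 8.75/3 = 2.9167
  S[X,Y] = ((2.25)·(-0.25) + (-0.75)·(0.75) + (0.25)·(0.75) + (-1.75)·(-1.25)) / 3 = 1.25/3 = 0.4167
  S[X,Z] = ((2.25)·(1.5) + (-0.75)·(1.5) + (0.25)·(1.5) + (-1.75)·(-4.5)) / 3 = 10.5/3 = 3.5
  S[Y,Y] = ((-0.25)·(-0.25) + (0.75)·(0.75) + (0.75)·(0.75) + (-1.25)·(-1.25)) / 3 = 2.75/3 = 0.9167
  S[Y,Z] = ((-0.25)·(1.5) + (0.75)·(1.5) + (0.75)·(1.5) + (-1.25)·(-4.5)) / 3 = 7.5/3 = 2.5
  S[Z,Z] = ((1.5)·(1.5) + (1.5)·(1.5) + (1.5)·(1.5) + (-4.5)·(-4.5)) / 3 = 27/3 = 9

S is symmetric (S[j,i] = S[i,j]). Assembling:

S = [[2.9167, 0.4167, 3.5],
 [0.4167, 0.9167, 2.5],
 [3.5, 2.5, 9]]


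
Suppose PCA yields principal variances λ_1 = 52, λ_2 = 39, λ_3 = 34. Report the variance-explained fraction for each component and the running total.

Step 1 — total variance = trace(Sigma) = Σ λ_i = 52 + 39 + 34 = 125.

Step 2 — fraction explained by component i = λ_i / Σ λ:
  PC1: 52/125 = 0.416
  PC2: 39/125 = 0.312
  PC3: 34/125 = 0.272

Step 3 — cumulative fraction after k components = (λ_1 + ... + λ_k) / Σ λ:
  k = 1: 52/125 = 0.416
  k = 2: (52 + 39)/125 = 91/125 = 0.728
  k = 3: (52 + 39 + 34)/125 = 125/125 = 1

Summary (fraction, with percent):

explained: PC1 0.416 (41.6%), PC2 0.312 (31.2%), PC3 0.272 (27.2%);  cumulative: 0.416, 0.728, 1


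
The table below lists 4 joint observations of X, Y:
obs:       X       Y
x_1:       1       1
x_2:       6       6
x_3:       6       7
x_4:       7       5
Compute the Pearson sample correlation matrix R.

Step 1 — column means:
  mean(X) = (1 + 6 + 6 + 7) / 4 = 20/4 = 5
  mean(Y) = (1 + 6 + 7 + 5) / 4 = 19/4 = 4.75

Step 2 — sample variances and covariances s[i,j] = (1/(n-1)) · Σ_k (x_{k,i} - mean_i) · (x_{k,j} - mean_j), with n-1 = 3:
  s[X,X] = ((-4)·(-4) + (1)·(1) + (1)·(1) + (2)·(2)) / 3 = 22/3 = 7.3333
  s[X,Y] = ((-4)·(-3.75) + (1)·(1.25) + (1)·(2.25) + (2)·(0.25)) / 3 = 19/3 = 6.3333
  s[Y,Y] = ((-3.75)·(-3.75) + (1.25)·(1.25) + (2.25)·(2.25) + (0.25)·(0.25)) / 3 = 20.75/3 = 6.9167
  Sample standard deviations s_i = √(s[i,i]):
  s(X) = √(7.3333) = 2.708
  s(Y) = √(6.9167) = 2.63

Step 3 — r_{ij} = s_{ij} / (s_i · s_j):
  r[X,X] = 1 (diagonal).
  r[X,Y] = 6.3333 / (2.708 · 2.63) = 6.3333 / 7.122 = 0.8893
  r[Y,Y] = 1 (diagonal).

R is symmetric with unit diagonal. Assembling:

R = [[1, 0.8893],
 [0.8893, 1]]


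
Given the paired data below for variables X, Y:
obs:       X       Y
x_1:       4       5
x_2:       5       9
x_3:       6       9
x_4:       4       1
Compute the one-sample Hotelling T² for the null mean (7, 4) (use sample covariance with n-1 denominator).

Step 1 — sample mean vector:
  mean(X) = (4 + 5 + 6 + 4) / 4 = 19/4 = 4.75
  mean(Y) = (5 + 9 + 9 + 1) / 4 = 24/4 = 6
  x̄ = (4.75, 6),  deviation x̄ - mu_0 = (4.75, 6) - (7, 4) = (-2.25, 2).

Step 2 — sample covariance matrix, S[i,j] = (1/(n-1)) · Σ_k (x_{k,i} - mean_i) · (x_{k,j} - mean_j), divisor n-1 = 3:
  S[X,X] = ((-0.75)·(-0.75) + (0.25)·(0.25) + (1.25)·(1.25) + (-0.75)·(-0.75)) / 3 = 2.75/3 = 0.9167
  S[X,Y] = ((-0.75)·(-1) + (0.25)·(3) + (1.25)·(3) + (-0.75)·(-5)) / 3 = 9/3 = 3
  S[Y,Y] = ((-1)·(-1) + (3)·(3) + (3)·(3) + (-5)·(-5)) / 3 = 44/3 = 14.6667
  S = [[0.9167, 3],
 [3, 14.6667]].

Step 3 — invert S. det(S) = 0.9167·14.6667 - (3)² = 4.4444.
  S^{-1} = (1/det) · [[d, -b], [-b, a]] = [[3.3, -0.675],
 [-0.675, 0.2063]].

Step 4 — quadratic form (x̄ - mu_0)^T · S^{-1} · (x̄ - mu_0):
  S^{-1} · (x̄ - mu_0) = (-8.775, 1.9313),
  (x̄ - mu_0)^T · [...] = (-2.25)·(-8.775) + (2)·(1.9313) = 23.6063.

Step 5 — scale by n: T² = 4 · 23.6063 = 94.425.

T² ≈ 94.425


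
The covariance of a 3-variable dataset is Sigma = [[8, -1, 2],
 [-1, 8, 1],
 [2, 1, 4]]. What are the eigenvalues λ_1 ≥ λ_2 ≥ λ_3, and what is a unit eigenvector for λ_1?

Step 1 — characteristic polynomial p(λ) = det(λI - Sigma) = λ³ - tr·λ² + c_1·λ - det, where tr = trace, c_1 = sum of the principal 2×2 minors, det = det(Sigma):
  tr = 8 + 8 + 4 = 20,
  c_1 = (8·8 - (-1)²) + (8·4 - (2)²) + (8·4 - (1)²) = 63 + 28 + 31 = 122,
  det = 8·(8·4 - (1)²) - (-1)·((-1)·4 - (1)·(2)) + (2)·((-1)·(1) - 8·(2)) = 8·(31) - (-1)·(-6) + (2)·(-17) = 208.
  So p(λ) = λ³ - 20λ² + 122λ - 208.
Step 2 — look for an integer root (rational root theorem: any rational root is an integer divisor of 208). Testing λ = 8:
  p(8) = 512 - 1280 + 976 - 208 = 0  ✓
  Dividing out (λ - 8): p(λ) = (λ - 8)(λ² - 12λ + 26).
Step 3 — remaining eigenvalues from the quadratic λ² - 12λ + 26 = 0:
  Δ = 12² - 4·26 = 144 - 104 = 40,  λ = (12 ± √40)/2 = (12 ± 6.3246)/2 ≈ 9.1623 or 2.8377.
  Sorted: λ_1 = 9.1623,  λ_2 = 8,  λ_3 = 2.8377  (check: sum = 20 = tr ✓).

Step 4 — unit eigenvector for λ_1 ≈ 9.1623: v spans the null space of (Sigma - λ_1 I), whose rows are
  r_1 = (-1.1623, -1, 2),  r_2 = (-1, -1.1623, 1),  r_3 = (2, 1, -5.1623).
  v is orthogonal to every row, so take v ∝ r_1 × r_2 = ((-1)·(1) - (2)·(-1.1623), (2)·(-1) - (-1.1623)·(1), (-1.1623)·(-1.1623) - (-1)·(-1)) ≈ (1.3246, -0.8377, 0.3509).
  Let u = (1.3246, -0.8377, 0.3509).
  ||u|| = √((1.3246)² + (-0.8377)² + (0.3509)²) = √(2.5793) ≈ 1.606,  v_1 = u/||u|| ≈ (0.8247, -0.5216, 0.2185) (||v_1|| = 1).

λ_1 = 9.1623,  λ_2 = 8,  λ_3 = 2.8377;  v_1 ≈ (0.8247, -0.5216, 0.2185)


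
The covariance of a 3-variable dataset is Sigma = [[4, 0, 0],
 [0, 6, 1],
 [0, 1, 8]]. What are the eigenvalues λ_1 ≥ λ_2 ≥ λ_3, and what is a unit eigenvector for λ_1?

Step 1 — characteristic polynomial p(λ) = det(λI - Sigma) = λ³ - tr·λ² + c_1·λ - det, where tr = trace, c_1 = sum of the principal 2×2 minors, det = det(Sigma):
  tr = 4 + 6 + 8 = 18,
  c_1 = (4·6 - (0)²) + (4·8 - (0)²) + (6·8 - (1)²) = 24 + 32 + 47 = 103,
  det = 4·(6·8 - (1)²) - (0)·((0)·8 - (1)·(0)) + (0)·((0)·(1) - 6·(0)) = 4·(47) - (0)·(0) + (0)·(0) = 188.
  So p(λ) = λ³ - 18λ² + 103λ - 188.
Step 2 — look for an integer root (rational root theorem: any rational root is an integer divisor of 188). Testing λ = 4:
  p(4) = 64 - 288 + 412 - 188 = 0  ✓
  Dividing out (λ - 4): p(λ) = (λ - 4)(λ² - 14λ + 47).
Step 3 — remaining eigenvalues from the quadratic λ² - 14λ + 47 = 0:
  Δ = 14² - 4·47 = 196 - 188 = 8,  λ = (14 ± √8)/2 = (14 ± 2.8284)/2 ≈ 8.4142 or 5.5858.
  Sorted: λ_1 = 8.4142,  λ_2 = 5.5858,  λ_3 = 4  (check: sum = 18 = tr ✓).

Step 4 — unit eigenvector for λ_1 ≈ 8.4142: v spans the null space of (Sigma - λ_1 I), whose rows are
  r_1 = (-4.4142, 0, 0),  r_2 = (0, -2.4142, 1),  r_3 = (0, 1, -0.4142).
  v is orthogonal to every row, so take v ∝ r_1 × r_2 = ((0)·(1) - (0)·(-2.4142), (0)·(0) - (-4.4142)·(1), (-4.4142)·(-2.4142) - (0)·(0)) ≈ (0, 4.4142, 10.6569).
  Let u = (0, 4.4142, 10.6569).
  ||u|| = √((0)² + (4.4142)² + (10.6569)²) = √(133.0538) ≈ 11.5349,  v_1 = u/||u|| ≈ (0, 0.3827, 0.9239) (||v_1|| = 1).

λ_1 = 8.4142,  λ_2 = 5.5858,  λ_3 = 4;  v_1 ≈ (0, 0.3827, 0.9239)


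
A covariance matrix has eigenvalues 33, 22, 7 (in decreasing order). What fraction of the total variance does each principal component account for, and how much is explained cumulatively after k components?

Step 1 — total variance = trace(Sigma) = Σ λ_i = 33 + 22 + 7 = 62.

Step 2 — fraction explained by component i = λ_i / Σ λ:
  PC1: 33/62 = 0.5323
  PC2: 22/62 = 0.3548
  PC3: 7/62 = 0.1129

Step 3 — cumulative fraction after k components = (λ_1 + ... + λ_k) / Σ λ:
  k = 1: 33/62 = 0.5323
  k = 2: (33 + 22)/62 = 55/62 = 0.8871
  k = 3: (33 + 22 + 7)/62 = 62/62 = 1

Summary (fraction, with percent):

explained: PC1 0.5323 (53.23%), PC2 0.3548 (35.48%), PC3 0.1129 (11.29%);  cumulative: 0.5323, 0.8871, 1


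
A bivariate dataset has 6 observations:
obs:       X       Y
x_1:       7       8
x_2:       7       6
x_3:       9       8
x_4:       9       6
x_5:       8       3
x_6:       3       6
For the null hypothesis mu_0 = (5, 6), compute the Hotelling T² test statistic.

Step 1 — sample mean vector:
  mean(X) = (7 + 7 + 9 + 9 + 8 + 3) / 6 = 43/6 = 7.1667
  mean(Y) = (8 + 6 + 8 + 6 + 3 + 6) / 6 = 37/6 = 6.1667
  x̄ = (7.1667, 6.1667),  deviation x̄ - mu_0 = (7.1667, 6.1667) - (5, 6) = (2.1667, 0.1667).

Step 2 — sample covariance matrix, S[i,j] = (1/(n-1)) · Σ_k (x_{k,i} - mean_i) · (x_{k,j} - mean_j), divisor n-1 = 5:
  S[X,X] = ((-0.1667)·(-0.1667) + (-0.1667)·(-0.1667) + (1.8333)·(1.8333) + (1.8333)·(1.8333) + (0.8333)·(0.8333) + (-4.1667)·(-4.1667)) / 5 = 24.8333/5 = 4.9667
  S[X,Y] = ((-0.1667)·(1.8333) + (-0.1667)·(-0.1667) + (1.8333)·(1.8333) + (1.8333)·(-0.1667) + (0.8333)·(-3.1667) + (-4.1667)·(-0.1667)) / 5 = 0.8333/5 = 0.1667
  S[Y,Y] = ((1.8333)·(1.8333) + (-0.1667)·(-0.1667) + (1.8333)·(1.8333) + (-0.1667)·(-0.1667) + (-3.1667)·(-3.1667) + (-0.1667)·(-0.1667)) / 5 = 16.8333/5 = 3.3667
  S = [[4.9667, 0.1667],
 [0.1667, 3.3667]].

Step 3 — invert S. det(S) = 4.9667·3.3667 - (0.1667)² = 16.6933.
  S^{-1} = (1/det) · [[d, -b], [-b, a]] = [[0.2017, -0.01],
 [-0.01, 0.2975]].

Step 4 — quadratic form (x̄ - mu_0)^T · S^{-1} · (x̄ - mu_0):
  S^{-1} · (x̄ - mu_0) = (0.4353, 0.028),
  (x̄ - mu_0)^T · [...] = (2.1667)·(0.4353) + (0.1667)·(0.028) = 0.9478.

Step 5 — scale by n: T² = 6 · 0.9478 = 5.6869.

T² ≈ 5.6869


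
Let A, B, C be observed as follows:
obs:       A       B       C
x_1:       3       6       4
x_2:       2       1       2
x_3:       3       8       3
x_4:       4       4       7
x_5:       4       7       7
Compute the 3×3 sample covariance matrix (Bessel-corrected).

Step 1 — column means:
  mean(A) = (3 + 2 + 3 + 4 + 4) / 5 = 16/5 = 3.2
  mean(B) = (6 + 1 + 8 + 4 + 7) / 5 = 26/5 = 5.2
  mean(C) = (4 + 2 + 3 + 7 + 7) / 5 = 23/5 = 4.6

Step 2 — sample covariance S[i,j] = (1/(n-1)) · Σ_k (x_{k,i} - mean_i) · (x_{k,j} - mean_j), with n-1 = 4.
  S[A,A] = ((-0.2)·(-0.2) + (-1.2)·(-1.2) + (-0.2)·(-0.2) + (0.8)·(0.8) + (0.8)·(0.8)) / 4 = 2.8/4 = 0.7
  S[A,B] = ((-0.2)·(0.8) + (-1.2)·(-4.2) + (-0.2)·(2.8) + (0.8)·(-1.2) + (0.8)·(1.8)) / 4 = 4.8/4 = 1.2
  S[A,C] = ((-0.2)·(-0.6) + (-1.2)·(-2.6) + (-0.2)·(-1.6) + (0.8)·(2.4) + (0.8)·(2.4)) / 4 = 7.4/4 = 1.85
  S[B,B] = ((0.8)·(0.8) + (-4.2)·(-4.2) + (2.8)·(2.8) + (-1.2)·(-1.2) + (1.8)·(1.8)) / 4 = 30.8/4 = 7.7
  S[B,C] = ((0.8)·(-0.6) + (-4.2)·(-2.6) + (2.8)·(-1.6) + (-1.2)·(2.4) + (1.8)·(2.4)) / 4 = 7.4/4 = 1.85
  S[C,C] = ((-0.6)·(-0.6) + (-2.6)·(-2.6) + (-1.6)·(-1.6) + (2.4)·(2.4) + (2.4)·(2.4)) / 4 = 21.2/4 = 5.3

S is symmetric (S[j,i] = S[i,j]). Assembling:

S = [[0.7, 1.2, 1.85],
 [1.2, 7.7, 1.85],
 [1.85, 1.85, 5.3]]


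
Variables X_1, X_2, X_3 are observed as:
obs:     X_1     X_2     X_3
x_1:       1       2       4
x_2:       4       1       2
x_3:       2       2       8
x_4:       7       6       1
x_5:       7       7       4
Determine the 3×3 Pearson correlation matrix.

Step 1 — column means:
  mean(X_1) = (1 + 4 + 2 + 7 + 7) / 5 = 21/5 = 4.2
  mean(X_2) = (2 + 1 + 2 + 6 + 7) / 5 = 18/5 = 3.6
  mean(X_3) = (4 + 2 + 8 + 1 + 4) / 5 = 19/5 = 3.8

Step 2 — sample variances and covariances s[i,j] = (1/(n-1)) · Σ_k (x_{k,i} - mean_i) · (x_{k,j} - mean_j), with n-1 = 4:
  s[X_1,X_1] = ((-3.2)·(-3.2) + (-0.2)·(-0.2) + (-2.2)·(-2.2) + (2.8)·(2.8) + (2.8)·(2.8)) / 4 = 30.8/4 = 7.7
  s[X_1,X_2] = ((-3.2)·(-1.6) + (-0.2)·(-2.6) + (-2.2)·(-1.6) + (2.8)·(2.4) + (2.8)·(3.4)) / 4 = 25.4/4 = 6.35
  s[X_1,X_3] = ((-3.2)·(0.2) + (-0.2)·(-1.8) + (-2.2)·(4.2) + (2.8)·(-2.8) + (2.8)·(0.2)) / 4 = -16.8/4 = -4.2
  s[X_2,X_2] = ((-1.6)·(-1.6) + (-2.6)·(-2.6) + (-1.6)·(-1.6) + (2.4)·(2.4) + (3.4)·(3.4)) / 4 = 29.2/4 = 7.3
  s[X_2,X_3] = ((-1.6)·(0.2) + (-2.6)·(-1.8) + (-1.6)·(4.2) + (2.4)·(-2.8) + (3.4)·(0.2)) / 4 = -8.4/4 = -2.1
  s[X_3,X_3] = ((0.2)·(0.2) + (-1.8)·(-1.8) + (4.2)·(4.2) + (-2.8)·(-2.8) + (0.2)·(0.2)) / 4 = 28.8/4 = 7.2
  Sample standard deviations s_i = √(s[i,i]):
  s(X_1) = √(7.7) = 2.7749
  s(X_2) = √(7.3) = 2.7019
  s(X_3) = √(7.2) = 2.6833

Step 3 — r_{ij} = s_{ij} / (s_i · s_j):
  r[X_1,X_1] = 1 (diagonal).
  r[X_1,X_2] = 6.35 / (2.7749 · 2.7019) = 6.35 / 7.4973 = 0.847
  r[X_1,X_3] = -4.2 / (2.7749 · 2.6833) = -4.2 / 7.4458 = -0.5641
  r[X_2,X_2] = 1 (diagonal).
  r[X_2,X_3] = -2.1 / (2.7019 · 2.6833) = -2.1 / 7.2498 = -0.2897
  r[X_3,X_3] = 1 (diagonal).

R is symmetric with unit diagonal. Assembling:

R = [[1, 0.847, -0.5641],
 [0.847, 1, -0.2897],
 [-0.5641, -0.2897, 1]]


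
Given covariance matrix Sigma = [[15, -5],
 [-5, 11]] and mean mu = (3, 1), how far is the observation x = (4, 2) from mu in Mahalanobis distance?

Step 1 — centre the observation: (x - mu) = (1, 1).

Step 2 — invert Sigma. det(Sigma) = 15·11 - (-5)² = 140.
  Sigma^{-1} = (1/det) · [[d, -b], [-b, a]] = [[0.0786, 0.0357],
 [0.0357, 0.1071]].

Step 3 — form the quadratic (x - mu)^T · Sigma^{-1} · (x - mu):
  Sigma^{-1} · (x - mu) = (0.1143, 0.1429).
  (x - mu)^T · [Sigma^{-1} · (x - mu)] = (1)·(0.1143) + (1)·(0.1429) = 0.2571.

Step 4 — take square root: d = √(0.2571) ≈ 0.5071.

d(x, mu) = √(0.2571) ≈ 0.5071


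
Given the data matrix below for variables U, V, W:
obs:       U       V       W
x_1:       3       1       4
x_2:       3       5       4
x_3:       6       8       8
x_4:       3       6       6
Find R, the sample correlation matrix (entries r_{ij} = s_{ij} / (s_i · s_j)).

Step 1 — column means:
  mean(U) = (3 + 3 + 6 + 3) / 4 = 15/4 = 3.75
  mean(V) = (1 + 5 + 8 + 6) / 4 = 20/4 = 5
  mean(W) = (4 + 4 + 8 + 6) / 4 = 22/4 = 5.5

Step 2 — sample variances and covariances s[i,j] = (1/(n-1)) · Σ_k (x_{k,i} - mean_i) · (x_{k,j} - mean_j), with n-1 = 3:
  s[U,U] = ((-0.75)·(-0.75) + (-0.75)·(-0.75) + (2.25)·(2.25) + (-0.75)·(-0.75)) / 3 = 6.75/3 = 2.25
  s[U,V] = ((-0.75)·(-4) + (-0.75)·(0) + (2.25)·(3) + (-0.75)·(1)) / 3 = 9/3 = 3
  s[U,W] = ((-0.75)·(-1.5) + (-0.75)·(-1.5) + (2.25)·(2.5) + (-0.75)·(0.5)) / 3 = 7.5/3 = 2.5
  s[V,V] = ((-4)·(-4) + (0)·(0) + (3)·(3) + (1)·(1)) / 3 = 26/3 = 8.6667
  s[V,W] = ((-4)·(-1.5) + (0)·(-1.5) + (3)·(2.5) + (1)·(0.5)) / 3 = 14/3 = 4.6667
  s[W,W] = ((-1.5)·(-1.5) + (-1.5)·(-1.5) + (2.5)·(2.5) + (0.5)·(0.5)) / 3 = 11/3 = 3.6667
  Sample standard deviations s_i = √(s[i,i]):
  s(U) = √(2.25) = 1.5
  s(V) = √(8.6667) = 2.9439
  s(W) = √(3.6667) = 1.9149

Step 3 — r_{ij} = s_{ij} / (s_i · s_j):
  r[U,U] = 1 (diagonal).
  r[U,V] = 3 / (1.5 · 2.9439) = 3 / 4.4159 = 0.6794
  r[U,W] = 2.5 / (1.5 · 1.9149) = 2.5 / 2.8723 = 0.8704
  r[V,V] = 1 (diagonal).
  r[V,W] = 4.6667 / (2.9439 · 1.9149) = 4.6667 / 5.6372 = 0.8278
  r[W,W] = 1 (diagonal).

R is symmetric with unit diagonal. Assembling:

R = [[1, 0.6794, 0.8704],
 [0.6794, 1, 0.8278],
 [0.8704, 0.8278, 1]]
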